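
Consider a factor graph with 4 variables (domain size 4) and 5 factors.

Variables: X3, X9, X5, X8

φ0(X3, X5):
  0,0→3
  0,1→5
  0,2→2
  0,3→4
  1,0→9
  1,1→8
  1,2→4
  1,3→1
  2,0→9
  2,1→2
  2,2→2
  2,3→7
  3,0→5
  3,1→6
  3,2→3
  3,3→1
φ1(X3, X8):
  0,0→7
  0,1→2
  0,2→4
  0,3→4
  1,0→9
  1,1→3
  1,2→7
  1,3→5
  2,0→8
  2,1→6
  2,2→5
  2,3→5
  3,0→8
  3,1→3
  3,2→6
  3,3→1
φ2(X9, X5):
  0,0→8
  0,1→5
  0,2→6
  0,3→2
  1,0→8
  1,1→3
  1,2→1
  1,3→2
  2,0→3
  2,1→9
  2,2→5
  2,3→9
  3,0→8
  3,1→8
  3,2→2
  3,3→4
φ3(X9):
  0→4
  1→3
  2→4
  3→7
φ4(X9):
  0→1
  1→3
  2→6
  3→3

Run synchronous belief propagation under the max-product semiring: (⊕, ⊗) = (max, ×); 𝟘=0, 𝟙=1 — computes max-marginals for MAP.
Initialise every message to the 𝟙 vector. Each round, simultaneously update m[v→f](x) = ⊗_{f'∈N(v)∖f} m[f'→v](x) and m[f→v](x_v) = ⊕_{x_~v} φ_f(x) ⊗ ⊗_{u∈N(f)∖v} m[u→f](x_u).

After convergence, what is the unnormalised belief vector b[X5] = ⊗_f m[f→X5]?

b[X5] = [13608, 15552, 4320, 12096]

init: all messages = 𝟙 over 4 values
r1 m[φ0→X3] = [5, 9, 9, 6]
r1 m[φ0→X5] = [9, 8, 4, 7]
r1 m[φ1→X3] = [7, 9, 8, 8]
r1 m[φ1→X8] = [9, 6, 7, 5]
r1 m[φ2→X9] = [8, 8, 9, 8]
r1 m[φ2→X5] = [8, 9, 6, 9]
r1 m[φ3→X9] = [4, 3, 4, 7]
r1 m[φ4→X9] = [1, 3, 6, 3]
r1 m[X3→φ0] = [1, 1, 1, 1]
r1 m[X3→φ1] = [1, 1, 1, 1]
r1 m[X9→φ2] = [1, 1, 1, 1]
r1 m[X9→φ3] = [1, 1, 1, 1]
r1 m[X9→φ4] = [1, 1, 1, 1]
r1 m[X5→φ0] = [1, 1, 1, 1]
r1 m[X5→φ2] = [1, 1, 1, 1]
r1 m[X8→φ1] = [1, 1, 1, 1]
r2 m[φ0→X3] = [5, 9, 9, 6]
r2 m[φ0→X5] = [9, 8, 4, 7]
r2 m[φ1→X3] = [7, 9, 8, 8]
r2 m[φ1→X8] = [9, 6, 7, 5]
r2 m[φ2→X9] = [8, 8, 9, 8]
r2 m[φ2→X5] = [8, 9, 6, 9]
r2 m[φ3→X9] = [4, 3, 4, 7]
r2 m[φ4→X9] = [1, 3, 6, 3]
r2 m[X3→φ0] = [7, 9, 8, 8]
r2 m[X3→φ1] = [5, 9, 9, 6]
r2 m[X9→φ2] = [4, 9, 24, 21]
r2 m[X9→φ3] = [8, 24, 54, 24]
r2 m[X9→φ4] = [32, 24, 36, 56]
r2 m[X5→φ0] = [8, 9, 6, 9]
r2 m[X5→φ2] = [9, 8, 4, 7]
r2 m[X8→φ1] = [1, 1, 1, 1]
r3 m[φ0→X3] = [45, 72, 72, 54]
r3 m[φ0→X5] = [81, 72, 36, 56]
r3 m[φ1→X3] = [7, 9, 8, 8]
r3 m[φ1→X8] = [81, 54, 63, 45]
r3 m[φ2→X9] = [72, 72, 72, 72]
r3 m[φ2→X5] = [168, 216, 120, 216]
r3 m[φ3→X9] = [4, 3, 4, 7]
r3 m[φ4→X9] = [1, 3, 6, 3]
r3 m[X3→φ0] = [7, 9, 8, 8]
r3 m[X3→φ1] = [5, 9, 9, 6]
r3 m[X9→φ2] = [4, 9, 24, 21]
r3 m[X9→φ3] = [8, 24, 54, 24]
r3 m[X9→φ4] = [32, 24, 36, 56]
r3 m[X5→φ0] = [8, 9, 6, 9]
r3 m[X5→φ2] = [9, 8, 4, 7]
r3 m[X8→φ1] = [1, 1, 1, 1]
r4 m[φ0→X3] = [45, 72, 72, 54]
r4 m[φ0→X5] = [81, 72, 36, 56]
r4 m[φ1→X3] = [7, 9, 8, 8]
r4 m[φ1→X8] = [81, 54, 63, 45]
r4 m[φ2→X9] = [72, 72, 72, 72]
r4 m[φ2→X5] = [168, 216, 120, 216]
r4 m[φ3→X9] = [4, 3, 4, 7]
r4 m[φ4→X9] = [1, 3, 6, 3]
r4 m[X3→φ0] = [7, 9, 8, 8]
r4 m[X3→φ1] = [45, 72, 72, 54]
r4 m[X9→φ2] = [4, 9, 24, 21]
r4 m[X9→φ3] = [72, 216, 432, 216]
r4 m[X9→φ4] = [288, 216, 288, 504]
r4 m[X5→φ0] = [168, 216, 120, 216]
r4 m[X5→φ2] = [81, 72, 36, 56]
r4 m[X8→φ1] = [1, 1, 1, 1]
r5 m[φ0→X3] = [1080, 1728, 1512, 1296]
r5 m[φ0→X5] = [81, 72, 36, 56]
r5 m[φ1→X3] = [7, 9, 8, 8]
r5 m[φ1→X8] = [648, 432, 504, 360]
r5 m[φ2→X9] = [648, 648, 648, 648]
r5 m[φ2→X5] = [168, 216, 120, 216]
r5 m[φ3→X9] = [4, 3, 4, 7]
r5 m[φ4→X9] = [1, 3, 6, 3]
r5 m[X3→φ0] = [7, 9, 8, 8]
r5 m[X3→φ1] = [45, 72, 72, 54]
r5 m[X9→φ2] = [4, 9, 24, 21]
r5 m[X9→φ3] = [72, 216, 432, 216]
r5 m[X9→φ4] = [288, 216, 288, 504]
r5 m[X5→φ0] = [168, 216, 120, 216]
r5 m[X5→φ2] = [81, 72, 36, 56]
r5 m[X8→φ1] = [1, 1, 1, 1]
r6 m[φ0→X3] = [1080, 1728, 1512, 1296]
r6 m[φ0→X5] = [81, 72, 36, 56]
r6 m[φ1→X3] = [7, 9, 8, 8]
r6 m[φ1→X8] = [648, 432, 504, 360]
r6 m[φ2→X9] = [648, 648, 648, 648]
r6 m[φ2→X5] = [168, 216, 120, 216]
r6 m[φ3→X9] = [4, 3, 4, 7]
r6 m[φ4→X9] = [1, 3, 6, 3]
r6 m[X3→φ0] = [7, 9, 8, 8]
r6 m[X3→φ1] = [1080, 1728, 1512, 1296]
r6 m[X9→φ2] = [4, 9, 24, 21]
r6 m[X9→φ3] = [648, 1944, 3888, 1944]
r6 m[X9→φ4] = [2592, 1944, 2592, 4536]
r6 m[X5→φ0] = [168, 216, 120, 216]
r6 m[X5→φ2] = [81, 72, 36, 56]
r6 m[X8→φ1] = [1, 1, 1, 1]
r7 m[φ0→X3] = [1080, 1728, 1512, 1296]
r7 m[φ0→X5] = [81, 72, 36, 56]
r7 m[φ1→X3] = [7, 9, 8, 8]
r7 m[φ1→X8] = [15552, 9072, 12096, 8640]
r7 m[φ2→X9] = [648, 648, 648, 648]
r7 m[φ2→X5] = [168, 216, 120, 216]
r7 m[φ3→X9] = [4, 3, 4, 7]
r7 m[φ4→X9] = [1, 3, 6, 3]
r7 m[X3→φ0] = [7, 9, 8, 8]
r7 m[X3→φ1] = [1080, 1728, 1512, 1296]
r7 m[X9→φ2] = [4, 9, 24, 21]
r7 m[X9→φ3] = [648, 1944, 3888, 1944]
r7 m[X9→φ4] = [2592, 1944, 2592, 4536]
r7 m[X5→φ0] = [168, 216, 120, 216]
r7 m[X5→φ2] = [81, 72, 36, 56]
r7 m[X8→φ1] = [1, 1, 1, 1]
r8 m[φ0→X3] = [1080, 1728, 1512, 1296]
r8 m[φ0→X5] = [81, 72, 36, 56]
r8 m[φ1→X3] = [7, 9, 8, 8]
r8 m[φ1→X8] = [15552, 9072, 12096, 8640]
r8 m[φ2→X9] = [648, 648, 648, 648]
r8 m[φ2→X5] = [168, 216, 120, 216]
r8 m[φ3→X9] = [4, 3, 4, 7]
r8 m[φ4→X9] = [1, 3, 6, 3]
r8 m[X3→φ0] = [7, 9, 8, 8]
r8 m[X3→φ1] = [1080, 1728, 1512, 1296]
r8 m[X9→φ2] = [4, 9, 24, 21]
r8 m[X9→φ3] = [648, 1944, 3888, 1944]
r8 m[X9→φ4] = [2592, 1944, 2592, 4536]
r8 m[X5→φ0] = [168, 216, 120, 216]
r8 m[X5→φ2] = [81, 72, 36, 56]
r8 m[X8→φ1] = [1, 1, 1, 1]
fixed point reached at round 8
b[X5] = ⊗ incoming = [13608, 15552, 4320, 12096]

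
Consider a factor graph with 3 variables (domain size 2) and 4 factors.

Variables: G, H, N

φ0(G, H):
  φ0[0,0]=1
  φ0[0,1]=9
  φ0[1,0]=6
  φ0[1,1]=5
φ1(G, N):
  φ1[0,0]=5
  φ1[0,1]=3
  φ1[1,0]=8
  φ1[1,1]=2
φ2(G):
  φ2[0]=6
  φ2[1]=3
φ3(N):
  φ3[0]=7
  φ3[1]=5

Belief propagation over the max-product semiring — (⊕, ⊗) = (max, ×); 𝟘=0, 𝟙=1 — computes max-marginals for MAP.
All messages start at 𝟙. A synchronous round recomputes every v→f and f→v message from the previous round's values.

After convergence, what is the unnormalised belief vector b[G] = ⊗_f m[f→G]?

init: all messages = 𝟙 over 2 values
r1 m[φ0→G] = [9, 6]
r1 m[φ0→H] = [6, 9]
r1 m[φ1→G] = [5, 8]
r1 m[φ1→N] = [8, 3]
r1 m[φ2→G] = [6, 3]
r1 m[φ3→N] = [7, 5]
r1 m[G→φ0] = [1, 1]
r1 m[G→φ1] = [1, 1]
r1 m[G→φ2] = [1, 1]
r1 m[H→φ0] = [1, 1]
r1 m[N→φ1] = [1, 1]
r1 m[N→φ3] = [1, 1]
r2 m[φ0→G] = [9, 6]
r2 m[φ0→H] = [6, 9]
r2 m[φ1→G] = [5, 8]
r2 m[φ1→N] = [8, 3]
r2 m[φ2→G] = [6, 3]
r2 m[φ3→N] = [7, 5]
r2 m[G→φ0] = [30, 24]
r2 m[G→φ1] = [54, 18]
r2 m[G→φ2] = [45, 48]
r2 m[H→φ0] = [1, 1]
r2 m[N→φ1] = [7, 5]
r2 m[N→φ3] = [8, 3]
r3 m[φ0→G] = [9, 6]
r3 m[φ0→H] = [144, 270]
r3 m[φ1→G] = [35, 56]
r3 m[φ1→N] = [270, 162]
r3 m[φ2→G] = [6, 3]
r3 m[φ3→N] = [7, 5]
r3 m[G→φ0] = [30, 24]
r3 m[G→φ1] = [54, 18]
r3 m[G→φ2] = [45, 48]
r3 m[H→φ0] = [1, 1]
r3 m[N→φ1] = [7, 5]
r3 m[N→φ3] = [8, 3]
r4 m[φ0→G] = [9, 6]
r4 m[φ0→H] = [144, 270]
r4 m[φ1→G] = [35, 56]
r4 m[φ1→N] = [270, 162]
r4 m[φ2→G] = [6, 3]
r4 m[φ3→N] = [7, 5]
r4 m[G→φ0] = [210, 168]
r4 m[G→φ1] = [54, 18]
r4 m[G→φ2] = [315, 336]
r4 m[H→φ0] = [1, 1]
r4 m[N→φ1] = [7, 5]
r4 m[N→φ3] = [270, 162]
r5 m[φ0→G] = [9, 6]
r5 m[φ0→H] = [1008, 1890]
r5 m[φ1→G] = [35, 56]
r5 m[φ1→N] = [270, 162]
r5 m[φ2→G] = [6, 3]
r5 m[φ3→N] = [7, 5]
r5 m[G→φ0] = [210, 168]
r5 m[G→φ1] = [54, 18]
r5 m[G→φ2] = [315, 336]
r5 m[H→φ0] = [1, 1]
r5 m[N→φ1] = [7, 5]
r5 m[N→φ3] = [270, 162]
r6 m[φ0→G] = [9, 6]
r6 m[φ0→H] = [1008, 1890]
r6 m[φ1→G] = [35, 56]
r6 m[φ1→N] = [270, 162]
r6 m[φ2→G] = [6, 3]
r6 m[φ3→N] = [7, 5]
r6 m[G→φ0] = [210, 168]
r6 m[G→φ1] = [54, 18]
r6 m[G→φ2] = [315, 336]
r6 m[H→φ0] = [1, 1]
r6 m[N→φ1] = [7, 5]
r6 m[N→φ3] = [270, 162]
fixed point reached at round 6
b[G] = ⊗ incoming = [1890, 1008]

b[G] = [1890, 1008]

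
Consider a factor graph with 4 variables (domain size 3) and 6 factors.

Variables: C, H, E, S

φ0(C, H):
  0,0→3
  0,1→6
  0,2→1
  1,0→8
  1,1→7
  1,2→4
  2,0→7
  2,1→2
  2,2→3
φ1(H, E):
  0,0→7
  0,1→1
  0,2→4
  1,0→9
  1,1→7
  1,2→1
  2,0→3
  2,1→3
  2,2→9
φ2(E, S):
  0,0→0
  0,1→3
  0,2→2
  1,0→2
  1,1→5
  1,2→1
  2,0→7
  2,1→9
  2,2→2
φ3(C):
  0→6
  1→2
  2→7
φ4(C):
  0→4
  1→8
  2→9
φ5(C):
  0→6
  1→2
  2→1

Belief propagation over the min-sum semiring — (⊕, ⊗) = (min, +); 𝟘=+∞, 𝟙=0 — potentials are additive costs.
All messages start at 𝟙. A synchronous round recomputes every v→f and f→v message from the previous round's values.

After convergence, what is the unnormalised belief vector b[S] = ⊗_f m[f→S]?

init: all messages = 𝟙 over 3 values
r1 m[φ0→C] = [1, 4, 2]
r1 m[φ0→H] = [3, 2, 1]
r1 m[φ1→H] = [1, 1, 3]
r1 m[φ1→E] = [3, 1, 1]
r1 m[φ2→E] = [0, 1, 2]
r1 m[φ2→S] = [0, 3, 1]
r1 m[φ3→C] = [6, 2, 7]
r1 m[φ4→C] = [4, 8, 9]
r1 m[φ5→C] = [6, 2, 1]
r1 m[C→φ0] = [0, 0, 0]
r1 m[C→φ3] = [0, 0, 0]
r1 m[C→φ4] = [0, 0, 0]
r1 m[C→φ5] = [0, 0, 0]
r1 m[H→φ0] = [0, 0, 0]
r1 m[H→φ1] = [0, 0, 0]
r1 m[E→φ1] = [0, 0, 0]
r1 m[E→φ2] = [0, 0, 0]
r1 m[S→φ2] = [0, 0, 0]
r2 m[φ0→C] = [1, 4, 2]
r2 m[φ0→H] = [3, 2, 1]
r2 m[φ1→H] = [1, 1, 3]
r2 m[φ1→E] = [3, 1, 1]
r2 m[φ2→E] = [0, 1, 2]
r2 m[φ2→S] = [0, 3, 1]
r2 m[φ3→C] = [6, 2, 7]
r2 m[φ4→C] = [4, 8, 9]
r2 m[φ5→C] = [6, 2, 1]
r2 m[C→φ0] = [16, 12, 17]
r2 m[C→φ3] = [11, 14, 12]
r2 m[C→φ4] = [13, 8, 10]
r2 m[C→φ5] = [11, 14, 18]
r2 m[H→φ0] = [1, 1, 3]
r2 m[H→φ1] = [3, 2, 1]
r2 m[E→φ1] = [0, 1, 2]
r2 m[E→φ2] = [3, 1, 1]
r2 m[S→φ2] = [0, 0, 0]
r3 m[φ0→C] = [4, 7, 3]
r3 m[φ0→H] = [19, 19, 16]
r3 m[φ1→H] = [2, 3, 3]
r3 m[φ1→E] = [4, 4, 3]
r3 m[φ2→E] = [0, 1, 2]
r3 m[φ2→S] = [3, 6, 2]
r3 m[φ3→C] = [6, 2, 7]
r3 m[φ4→C] = [4, 8, 9]
r3 m[φ5→C] = [6, 2, 1]
r3 m[C→φ0] = [16, 12, 17]
r3 m[C→φ3] = [11, 14, 12]
r3 m[C→φ4] = [13, 8, 10]
r3 m[C→φ5] = [11, 14, 18]
r3 m[H→φ0] = [1, 1, 3]
r3 m[H→φ1] = [3, 2, 1]
r3 m[E→φ1] = [0, 1, 2]
r3 m[E→φ2] = [3, 1, 1]
r3 m[S→φ2] = [0, 0, 0]
r4 m[φ0→C] = [4, 7, 3]
r4 m[φ0→H] = [19, 19, 16]
r4 m[φ1→H] = [2, 3, 3]
r4 m[φ1→E] = [4, 4, 3]
r4 m[φ2→E] = [0, 1, 2]
r4 m[φ2→S] = [3, 6, 2]
r4 m[φ3→C] = [6, 2, 7]
r4 m[φ4→C] = [4, 8, 9]
r4 m[φ5→C] = [6, 2, 1]
r4 m[C→φ0] = [16, 12, 17]
r4 m[C→φ3] = [14, 17, 13]
r4 m[C→φ4] = [16, 11, 11]
r4 m[C→φ5] = [14, 17, 19]
r4 m[H→φ0] = [2, 3, 3]
r4 m[H→φ1] = [19, 19, 16]
r4 m[E→φ1] = [0, 1, 2]
r4 m[E→φ2] = [4, 4, 3]
r4 m[S→φ2] = [0, 0, 0]
r5 m[φ0→C] = [4, 7, 5]
r5 m[φ0→H] = [19, 19, 16]
r5 m[φ1→H] = [2, 3, 3]
r5 m[φ1→E] = [19, 19, 20]
r5 m[φ2→E] = [0, 1, 2]
r5 m[φ2→S] = [4, 7, 5]
r5 m[φ3→C] = [6, 2, 7]
r5 m[φ4→C] = [4, 8, 9]
r5 m[φ5→C] = [6, 2, 1]
r5 m[C→φ0] = [16, 12, 17]
r5 m[C→φ3] = [14, 17, 13]
r5 m[C→φ4] = [16, 11, 11]
r5 m[C→φ5] = [14, 17, 19]
r5 m[H→φ0] = [2, 3, 3]
r5 m[H→φ1] = [19, 19, 16]
r5 m[E→φ1] = [0, 1, 2]
r5 m[E→φ2] = [4, 4, 3]
r5 m[S→φ2] = [0, 0, 0]
r6 m[φ0→C] = [4, 7, 5]
r6 m[φ0→H] = [19, 19, 16]
r6 m[φ1→H] = [2, 3, 3]
r6 m[φ1→E] = [19, 19, 20]
r6 m[φ2→E] = [0, 1, 2]
r6 m[φ2→S] = [4, 7, 5]
r6 m[φ3→C] = [6, 2, 7]
r6 m[φ4→C] = [4, 8, 9]
r6 m[φ5→C] = [6, 2, 1]
r6 m[C→φ0] = [16, 12, 17]
r6 m[C→φ3] = [14, 17, 15]
r6 m[C→φ4] = [16, 11, 13]
r6 m[C→φ5] = [14, 17, 21]
r6 m[H→φ0] = [2, 3, 3]
r6 m[H→φ1] = [19, 19, 16]
r6 m[E→φ1] = [0, 1, 2]
r6 m[E→φ2] = [19, 19, 20]
r6 m[S→φ2] = [0, 0, 0]
r7 m[φ0→C] = [4, 7, 5]
r7 m[φ0→H] = [19, 19, 16]
r7 m[φ1→H] = [2, 3, 3]
r7 m[φ1→E] = [19, 19, 20]
r7 m[φ2→E] = [0, 1, 2]
r7 m[φ2→S] = [19, 22, 20]
r7 m[φ3→C] = [6, 2, 7]
r7 m[φ4→C] = [4, 8, 9]
r7 m[φ5→C] = [6, 2, 1]
r7 m[C→φ0] = [16, 12, 17]
r7 m[C→φ3] = [14, 17, 15]
r7 m[C→φ4] = [16, 11, 13]
r7 m[C→φ5] = [14, 17, 21]
r7 m[H→φ0] = [2, 3, 3]
r7 m[H→φ1] = [19, 19, 16]
r7 m[E→φ1] = [0, 1, 2]
r7 m[E→φ2] = [19, 19, 20]
r7 m[S→φ2] = [0, 0, 0]
r8 m[φ0→C] = [4, 7, 5]
r8 m[φ0→H] = [19, 19, 16]
r8 m[φ1→H] = [2, 3, 3]
r8 m[φ1→E] = [19, 19, 20]
r8 m[φ2→E] = [0, 1, 2]
r8 m[φ2→S] = [19, 22, 20]
r8 m[φ3→C] = [6, 2, 7]
r8 m[φ4→C] = [4, 8, 9]
r8 m[φ5→C] = [6, 2, 1]
r8 m[C→φ0] = [16, 12, 17]
r8 m[C→φ3] = [14, 17, 15]
r8 m[C→φ4] = [16, 11, 13]
r8 m[C→φ5] = [14, 17, 21]
r8 m[H→φ0] = [2, 3, 3]
r8 m[H→φ1] = [19, 19, 16]
r8 m[E→φ1] = [0, 1, 2]
r8 m[E→φ2] = [19, 19, 20]
r8 m[S→φ2] = [0, 0, 0]
fixed point reached at round 8
b[S] = ⊗ incoming = [19, 22, 20]

b[S] = [19, 22, 20]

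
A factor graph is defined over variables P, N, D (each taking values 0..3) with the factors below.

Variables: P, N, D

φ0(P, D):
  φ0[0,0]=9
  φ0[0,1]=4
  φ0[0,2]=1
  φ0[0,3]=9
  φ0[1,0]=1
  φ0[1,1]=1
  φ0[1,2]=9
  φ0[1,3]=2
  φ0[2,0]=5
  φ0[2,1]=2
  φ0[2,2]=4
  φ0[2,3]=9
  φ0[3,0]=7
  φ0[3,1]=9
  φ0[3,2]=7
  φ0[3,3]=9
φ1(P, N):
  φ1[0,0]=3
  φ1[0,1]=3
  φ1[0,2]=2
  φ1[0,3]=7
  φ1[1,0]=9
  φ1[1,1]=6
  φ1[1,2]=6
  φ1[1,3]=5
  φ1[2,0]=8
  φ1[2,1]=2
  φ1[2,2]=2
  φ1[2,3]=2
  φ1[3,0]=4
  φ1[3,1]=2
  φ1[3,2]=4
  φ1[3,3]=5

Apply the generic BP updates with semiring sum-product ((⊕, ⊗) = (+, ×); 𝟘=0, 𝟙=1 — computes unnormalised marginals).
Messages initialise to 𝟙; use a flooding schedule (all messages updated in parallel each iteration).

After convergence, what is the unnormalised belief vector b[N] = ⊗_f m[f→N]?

init: all messages = 𝟙 over 4 values
r1 m[φ0→P] = [23, 13, 20, 32]
r1 m[φ0→D] = [22, 16, 21, 29]
r1 m[φ1→P] = [15, 26, 14, 15]
r1 m[φ1→N] = [24, 13, 14, 19]
r1 m[P→φ0] = [1, 1, 1, 1]
r1 m[P→φ1] = [1, 1, 1, 1]
r1 m[N→φ1] = [1, 1, 1, 1]
r1 m[D→φ0] = [1, 1, 1, 1]
r2 m[φ0→P] = [23, 13, 20, 32]
r2 m[φ0→D] = [22, 16, 21, 29]
r2 m[φ1→P] = [15, 26, 14, 15]
r2 m[φ1→N] = [24, 13, 14, 19]
r2 m[P→φ0] = [15, 26, 14, 15]
r2 m[P→φ1] = [23, 13, 20, 32]
r2 m[N→φ1] = [1, 1, 1, 1]
r2 m[D→φ0] = [1, 1, 1, 1]
r3 m[φ0→P] = [23, 13, 20, 32]
r3 m[φ0→D] = [336, 249, 410, 448]
r3 m[φ1→P] = [15, 26, 14, 15]
r3 m[φ1→N] = [474, 251, 292, 426]
r3 m[P→φ0] = [15, 26, 14, 15]
r3 m[P→φ1] = [23, 13, 20, 32]
r3 m[N→φ1] = [1, 1, 1, 1]
r3 m[D→φ0] = [1, 1, 1, 1]
r4 m[φ0→P] = [23, 13, 20, 32]
r4 m[φ0→D] = [336, 249, 410, 448]
r4 m[φ1→P] = [15, 26, 14, 15]
r4 m[φ1→N] = [474, 251, 292, 426]
r4 m[P→φ0] = [15, 26, 14, 15]
r4 m[P→φ1] = [23, 13, 20, 32]
r4 m[N→φ1] = [1, 1, 1, 1]
r4 m[D→φ0] = [1, 1, 1, 1]
fixed point reached at round 4
b[N] = ⊗ incoming = [474, 251, 292, 426]

b[N] = [474, 251, 292, 426]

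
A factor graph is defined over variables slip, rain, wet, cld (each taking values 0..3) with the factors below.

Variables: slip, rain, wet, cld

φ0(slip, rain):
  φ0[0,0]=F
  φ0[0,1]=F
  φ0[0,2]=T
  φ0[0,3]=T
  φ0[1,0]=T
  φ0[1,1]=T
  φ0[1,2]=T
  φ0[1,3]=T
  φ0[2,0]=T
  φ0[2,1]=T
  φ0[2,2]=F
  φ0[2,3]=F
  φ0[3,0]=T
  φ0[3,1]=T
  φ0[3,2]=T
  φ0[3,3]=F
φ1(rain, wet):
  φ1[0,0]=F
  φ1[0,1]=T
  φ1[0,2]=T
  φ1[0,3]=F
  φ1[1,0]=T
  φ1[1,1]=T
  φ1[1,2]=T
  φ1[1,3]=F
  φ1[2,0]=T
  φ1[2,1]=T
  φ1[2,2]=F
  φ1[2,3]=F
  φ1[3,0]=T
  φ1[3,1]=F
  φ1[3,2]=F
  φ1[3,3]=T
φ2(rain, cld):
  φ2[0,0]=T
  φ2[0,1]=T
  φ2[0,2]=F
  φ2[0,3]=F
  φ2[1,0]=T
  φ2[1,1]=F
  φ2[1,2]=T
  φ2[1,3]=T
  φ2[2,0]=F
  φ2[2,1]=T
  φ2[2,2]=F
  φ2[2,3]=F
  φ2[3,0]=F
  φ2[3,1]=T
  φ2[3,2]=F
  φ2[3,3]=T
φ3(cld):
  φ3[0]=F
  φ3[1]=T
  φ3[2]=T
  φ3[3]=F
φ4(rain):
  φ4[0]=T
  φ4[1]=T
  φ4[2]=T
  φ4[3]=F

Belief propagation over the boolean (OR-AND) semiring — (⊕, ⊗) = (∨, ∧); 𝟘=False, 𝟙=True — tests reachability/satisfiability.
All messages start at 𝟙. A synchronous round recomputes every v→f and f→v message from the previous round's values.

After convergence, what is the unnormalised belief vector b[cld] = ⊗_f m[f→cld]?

init: all messages = 𝟙 over 4 values
r1 m[φ0→slip] = [T, T, T, T]
r1 m[φ0→rain] = [T, T, T, T]
r1 m[φ1→rain] = [T, T, T, T]
r1 m[φ1→wet] = [T, T, T, T]
r1 m[φ2→rain] = [T, T, T, T]
r1 m[φ2→cld] = [T, T, T, T]
r1 m[φ3→cld] = [F, T, T, F]
r1 m[φ4→rain] = [T, T, T, F]
r1 m[slip→φ0] = [T, T, T, T]
r1 m[rain→φ0] = [T, T, T, T]
r1 m[rain→φ1] = [T, T, T, T]
r1 m[rain→φ2] = [T, T, T, T]
r1 m[rain→φ4] = [T, T, T, T]
r1 m[wet→φ1] = [T, T, T, T]
r1 m[cld→φ2] = [T, T, T, T]
r1 m[cld→φ3] = [T, T, T, T]
r2 m[φ0→slip] = [T, T, T, T]
r2 m[φ0→rain] = [T, T, T, T]
r2 m[φ1→rain] = [T, T, T, T]
r2 m[φ1→wet] = [T, T, T, T]
r2 m[φ2→rain] = [T, T, T, T]
r2 m[φ2→cld] = [T, T, T, T]
r2 m[φ3→cld] = [F, T, T, F]
r2 m[φ4→rain] = [T, T, T, F]
r2 m[slip→φ0] = [T, T, T, T]
r2 m[rain→φ0] = [T, T, T, F]
r2 m[rain→φ1] = [T, T, T, F]
r2 m[rain→φ2] = [T, T, T, F]
r2 m[rain→φ4] = [T, T, T, T]
r2 m[wet→φ1] = [T, T, T, T]
r2 m[cld→φ2] = [F, T, T, F]
r2 m[cld→φ3] = [T, T, T, T]
r3 m[φ0→slip] = [T, T, T, T]
r3 m[φ0→rain] = [T, T, T, T]
r3 m[φ1→rain] = [T, T, T, T]
r3 m[φ1→wet] = [T, T, T, F]
r3 m[φ2→rain] = [T, T, T, T]
r3 m[φ2→cld] = [T, T, T, T]
r3 m[φ3→cld] = [F, T, T, F]
r3 m[φ4→rain] = [T, T, T, F]
r3 m[slip→φ0] = [T, T, T, T]
r3 m[rain→φ0] = [T, T, T, F]
r3 m[rain→φ1] = [T, T, T, F]
r3 m[rain→φ2] = [T, T, T, F]
r3 m[rain→φ4] = [T, T, T, T]
r3 m[wet→φ1] = [T, T, T, T]
r3 m[cld→φ2] = [F, T, T, F]
r3 m[cld→φ3] = [T, T, T, T]
r4 m[φ0→slip] = [T, T, T, T]
r4 m[φ0→rain] = [T, T, T, T]
r4 m[φ1→rain] = [T, T, T, T]
r4 m[φ1→wet] = [T, T, T, F]
r4 m[φ2→rain] = [T, T, T, T]
r4 m[φ2→cld] = [T, T, T, T]
r4 m[φ3→cld] = [F, T, T, F]
r4 m[φ4→rain] = [T, T, T, F]
r4 m[slip→φ0] = [T, T, T, T]
r4 m[rain→φ0] = [T, T, T, F]
r4 m[rain→φ1] = [T, T, T, F]
r4 m[rain→φ2] = [T, T, T, F]
r4 m[rain→φ4] = [T, T, T, T]
r4 m[wet→φ1] = [T, T, T, T]
r4 m[cld→φ2] = [F, T, T, F]
r4 m[cld→φ3] = [T, T, T, T]
fixed point reached at round 4
b[cld] = ⊗ incoming = [F, T, T, F]

b[cld] = [F, T, T, F]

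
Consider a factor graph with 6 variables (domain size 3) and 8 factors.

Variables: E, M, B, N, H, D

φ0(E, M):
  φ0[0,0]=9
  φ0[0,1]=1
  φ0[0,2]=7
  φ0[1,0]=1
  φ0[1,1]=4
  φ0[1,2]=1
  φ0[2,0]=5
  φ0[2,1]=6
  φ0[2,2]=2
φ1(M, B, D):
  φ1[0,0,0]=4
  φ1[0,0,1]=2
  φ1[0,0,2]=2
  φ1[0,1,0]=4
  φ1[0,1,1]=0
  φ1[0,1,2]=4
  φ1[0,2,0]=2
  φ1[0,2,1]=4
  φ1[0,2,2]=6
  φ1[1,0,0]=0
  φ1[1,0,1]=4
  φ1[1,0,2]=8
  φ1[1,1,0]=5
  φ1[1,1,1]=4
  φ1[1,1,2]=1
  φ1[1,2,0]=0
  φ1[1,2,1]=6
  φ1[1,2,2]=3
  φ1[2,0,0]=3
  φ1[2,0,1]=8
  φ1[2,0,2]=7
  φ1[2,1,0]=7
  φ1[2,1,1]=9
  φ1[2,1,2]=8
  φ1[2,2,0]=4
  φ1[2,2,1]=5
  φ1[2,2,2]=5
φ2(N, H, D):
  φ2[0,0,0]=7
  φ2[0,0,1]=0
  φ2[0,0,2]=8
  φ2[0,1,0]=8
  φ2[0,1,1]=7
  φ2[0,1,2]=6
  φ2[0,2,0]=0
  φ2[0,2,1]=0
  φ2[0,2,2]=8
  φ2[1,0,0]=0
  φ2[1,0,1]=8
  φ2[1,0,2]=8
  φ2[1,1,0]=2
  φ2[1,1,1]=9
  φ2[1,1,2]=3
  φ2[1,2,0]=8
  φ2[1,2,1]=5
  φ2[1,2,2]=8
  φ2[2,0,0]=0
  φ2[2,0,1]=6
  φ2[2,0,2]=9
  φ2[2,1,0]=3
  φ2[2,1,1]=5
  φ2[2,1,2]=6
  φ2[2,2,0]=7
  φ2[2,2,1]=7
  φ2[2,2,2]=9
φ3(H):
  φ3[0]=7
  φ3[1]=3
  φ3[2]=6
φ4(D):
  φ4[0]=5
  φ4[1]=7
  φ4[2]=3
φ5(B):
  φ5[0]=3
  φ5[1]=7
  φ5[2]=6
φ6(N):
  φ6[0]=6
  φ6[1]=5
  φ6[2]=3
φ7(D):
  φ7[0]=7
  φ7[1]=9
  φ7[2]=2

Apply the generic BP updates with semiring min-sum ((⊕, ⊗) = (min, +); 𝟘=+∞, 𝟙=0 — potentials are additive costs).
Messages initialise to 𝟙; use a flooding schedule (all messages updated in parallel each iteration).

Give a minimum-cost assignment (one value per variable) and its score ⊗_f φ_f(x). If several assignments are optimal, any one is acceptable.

init: all messages = 𝟙 over 3 values
r1 m[φ0→E] = [1, 1, 2]
r1 m[φ0→M] = [1, 1, 1]
r1 m[φ1→M] = [0, 0, 3]
r1 m[φ1→B] = [0, 0, 0]
r1 m[φ1→D] = [0, 0, 1]
r1 m[φ2→N] = [0, 0, 0]
r1 m[φ2→H] = [0, 2, 0]
r1 m[φ2→D] = [0, 0, 3]
r1 m[φ3→H] = [7, 3, 6]
r1 m[φ4→D] = [5, 7, 3]
r1 m[φ5→B] = [3, 7, 6]
r1 m[φ6→N] = [6, 5, 3]
r1 m[φ7→D] = [7, 9, 2]
r1 m[E→φ0] = [0, 0, 0]
r1 m[M→φ0] = [0, 0, 0]
r1 m[M→φ1] = [0, 0, 0]
r1 m[B→φ1] = [0, 0, 0]
r1 m[B→φ5] = [0, 0, 0]
r1 m[N→φ2] = [0, 0, 0]
r1 m[N→φ6] = [0, 0, 0]
r1 m[H→φ2] = [0, 0, 0]
r1 m[H→φ3] = [0, 0, 0]
r1 m[D→φ1] = [0, 0, 0]
r1 m[D→φ2] = [0, 0, 0]
r1 m[D→φ4] = [0, 0, 0]
r1 m[D→φ7] = [0, 0, 0]
r2 m[φ0→E] = [1, 1, 2]
r2 m[φ0→M] = [1, 1, 1]
r2 m[φ1→M] = [0, 0, 3]
r2 m[φ1→B] = [0, 0, 0]
r2 m[φ1→D] = [0, 0, 1]
r2 m[φ2→N] = [0, 0, 0]
r2 m[φ2→H] = [0, 2, 0]
r2 m[φ2→D] = [0, 0, 3]
r2 m[φ3→H] = [7, 3, 6]
r2 m[φ4→D] = [5, 7, 3]
r2 m[φ5→B] = [3, 7, 6]
r2 m[φ6→N] = [6, 5, 3]
r2 m[φ7→D] = [7, 9, 2]
r2 m[E→φ0] = [0, 0, 0]
r2 m[M→φ0] = [0, 0, 3]
r2 m[M→φ1] = [1, 1, 1]
r2 m[B→φ1] = [3, 7, 6]
r2 m[B→φ5] = [0, 0, 0]
r2 m[N→φ2] = [6, 5, 3]
r2 m[N→φ6] = [0, 0, 0]
r2 m[H→φ2] = [7, 3, 6]
r2 m[H→φ3] = [0, 2, 0]
r2 m[D→φ1] = [12, 16, 8]
r2 m[D→φ2] = [12, 16, 6]
r2 m[D→φ4] = [7, 9, 6]
r2 m[D→φ7] = [5, 7, 7]
r3 m[φ0→E] = [1, 1, 5]
r3 m[φ0→M] = [1, 1, 1]
r3 m[φ1→M] = [13, 15, 18]
r3 m[φ1→B] = [11, 10, 12]
r3 m[φ1→D] = [4, 6, 6]
r3 m[φ2→N] = [15, 12, 15]
r3 m[φ2→H] = [15, 14, 18]
r3 m[φ2→D] = [9, 11, 11]
r3 m[φ3→H] = [7, 3, 6]
r3 m[φ4→D] = [5, 7, 3]
r3 m[φ5→B] = [3, 7, 6]
r3 m[φ6→N] = [6, 5, 3]
r3 m[φ7→D] = [7, 9, 2]
r3 m[E→φ0] = [0, 0, 0]
r3 m[M→φ0] = [0, 0, 3]
r3 m[M→φ1] = [1, 1, 1]
r3 m[B→φ1] = [3, 7, 6]
r3 m[B→φ5] = [0, 0, 0]
r3 m[N→φ2] = [6, 5, 3]
r3 m[N→φ6] = [0, 0, 0]
r3 m[H→φ2] = [7, 3, 6]
r3 m[H→φ3] = [0, 2, 0]
r3 m[D→φ1] = [12, 16, 8]
r3 m[D→φ2] = [12, 16, 6]
r3 m[D→φ4] = [7, 9, 6]
r3 m[D→φ7] = [5, 7, 7]
r4 m[φ0→E] = [1, 1, 5]
r4 m[φ0→M] = [1, 1, 1]
r4 m[φ1→M] = [13, 15, 18]
r4 m[φ1→B] = [11, 10, 12]
r4 m[φ1→D] = [4, 6, 6]
r4 m[φ2→N] = [15, 12, 15]
r4 m[φ2→H] = [15, 14, 18]
r4 m[φ2→D] = [9, 11, 11]
r4 m[φ3→H] = [7, 3, 6]
r4 m[φ4→D] = [5, 7, 3]
r4 m[φ5→B] = [3, 7, 6]
r4 m[φ6→N] = [6, 5, 3]
r4 m[φ7→D] = [7, 9, 2]
r4 m[E→φ0] = [0, 0, 0]
r4 m[M→φ0] = [13, 15, 18]
r4 m[M→φ1] = [1, 1, 1]
r4 m[B→φ1] = [3, 7, 6]
r4 m[B→φ5] = [11, 10, 12]
r4 m[N→φ2] = [6, 5, 3]
r4 m[N→φ6] = [15, 12, 15]
r4 m[H→φ2] = [7, 3, 6]
r4 m[H→φ3] = [15, 14, 18]
r4 m[D→φ1] = [21, 27, 16]
r4 m[D→φ2] = [16, 22, 11]
r4 m[D→φ4] = [20, 26, 19]
r4 m[D→φ7] = [18, 24, 20]
r5 m[φ0→E] = [16, 14, 18]
r5 m[φ0→M] = [1, 1, 1]
r5 m[φ1→M] = [21, 24, 26]
r5 m[φ1→B] = [19, 18, 20]
r5 m[φ1→D] = [4, 6, 6]
r5 m[φ2→N] = [20, 17, 20]
r5 m[φ2→H] = [19, 19, 22]
r5 m[φ2→D] = [9, 11, 11]
r5 m[φ3→H] = [7, 3, 6]
r5 m[φ4→D] = [5, 7, 3]
r5 m[φ5→B] = [3, 7, 6]
r5 m[φ6→N] = [6, 5, 3]
r5 m[φ7→D] = [7, 9, 2]
r5 m[E→φ0] = [0, 0, 0]
r5 m[M→φ0] = [13, 15, 18]
r5 m[M→φ1] = [1, 1, 1]
r5 m[B→φ1] = [3, 7, 6]
r5 m[B→φ5] = [11, 10, 12]
r5 m[N→φ2] = [6, 5, 3]
r5 m[N→φ6] = [15, 12, 15]
r5 m[H→φ2] = [7, 3, 6]
r5 m[H→φ3] = [15, 14, 18]
r5 m[D→φ1] = [21, 27, 16]
r5 m[D→φ2] = [16, 22, 11]
r5 m[D→φ4] = [20, 26, 19]
r5 m[D→φ7] = [18, 24, 20]
r6 m[φ0→E] = [16, 14, 18]
r6 m[φ0→M] = [1, 1, 1]
r6 m[φ1→M] = [21, 24, 26]
r6 m[φ1→B] = [19, 18, 20]
r6 m[φ1→D] = [4, 6, 6]
r6 m[φ2→N] = [20, 17, 20]
r6 m[φ2→H] = [19, 19, 22]
r6 m[φ2→D] = [9, 11, 11]
r6 m[φ3→H] = [7, 3, 6]
r6 m[φ4→D] = [5, 7, 3]
r6 m[φ5→B] = [3, 7, 6]
r6 m[φ6→N] = [6, 5, 3]
r6 m[φ7→D] = [7, 9, 2]
r6 m[E→φ0] = [0, 0, 0]
r6 m[M→φ0] = [21, 24, 26]
r6 m[M→φ1] = [1, 1, 1]
r6 m[B→φ1] = [3, 7, 6]
r6 m[B→φ5] = [19, 18, 20]
r6 m[N→φ2] = [6, 5, 3]
r6 m[N→φ6] = [20, 17, 20]
r6 m[H→φ2] = [7, 3, 6]
r6 m[H→φ3] = [19, 19, 22]
r6 m[D→φ1] = [21, 27, 16]
r6 m[D→φ2] = [16, 22, 11]
r6 m[D→φ4] = [20, 26, 19]
r6 m[D→φ7] = [18, 24, 20]
r7 m[φ0→E] = [25, 22, 26]
r7 m[φ0→M] = [1, 1, 1]
r7 m[φ1→M] = [21, 24, 26]
r7 m[φ1→B] = [19, 18, 20]
r7 m[φ1→D] = [4, 6, 6]
r7 m[φ2→N] = [20, 17, 20]
r7 m[φ2→H] = [19, 19, 22]
r7 m[φ2→D] = [9, 11, 11]
r7 m[φ3→H] = [7, 3, 6]
r7 m[φ4→D] = [5, 7, 3]
r7 m[φ5→B] = [3, 7, 6]
r7 m[φ6→N] = [6, 5, 3]
r7 m[φ7→D] = [7, 9, 2]
r7 m[E→φ0] = [0, 0, 0]
r7 m[M→φ0] = [21, 24, 26]
r7 m[M→φ1] = [1, 1, 1]
r7 m[B→φ1] = [3, 7, 6]
r7 m[B→φ5] = [19, 18, 20]
r7 m[N→φ2] = [6, 5, 3]
r7 m[N→φ6] = [20, 17, 20]
r7 m[H→φ2] = [7, 3, 6]
r7 m[H→φ3] = [19, 19, 22]
r7 m[D→φ1] = [21, 27, 16]
r7 m[D→φ2] = [16, 22, 11]
r7 m[D→φ4] = [20, 26, 19]
r7 m[D→φ7] = [18, 24, 20]
r8 m[φ0→E] = [25, 22, 26]
r8 m[φ0→M] = [1, 1, 1]
r8 m[φ1→M] = [21, 24, 26]
r8 m[φ1→B] = [19, 18, 20]
r8 m[φ1→D] = [4, 6, 6]
r8 m[φ2→N] = [20, 17, 20]
r8 m[φ2→H] = [19, 19, 22]
r8 m[φ2→D] = [9, 11, 11]
r8 m[φ3→H] = [7, 3, 6]
r8 m[φ4→D] = [5, 7, 3]
r8 m[φ5→B] = [3, 7, 6]
r8 m[φ6→N] = [6, 5, 3]
r8 m[φ7→D] = [7, 9, 2]
r8 m[E→φ0] = [0, 0, 0]
r8 m[M→φ0] = [21, 24, 26]
r8 m[M→φ1] = [1, 1, 1]
r8 m[B→φ1] = [3, 7, 6]
r8 m[B→φ5] = [19, 18, 20]
r8 m[N→φ2] = [6, 5, 3]
r8 m[N→φ6] = [20, 17, 20]
r8 m[H→φ2] = [7, 3, 6]
r8 m[H→φ3] = [19, 19, 22]
r8 m[D→φ1] = [21, 27, 16]
r8 m[D→φ2] = [16, 22, 11]
r8 m[D→φ4] = [20, 26, 19]
r8 m[D→φ7] = [18, 24, 20]
fixed point reached at round 8
traceback from E: (E=1, M=0, B=0, N=1, H=1, D=2), score=22

assignment: (E=1, M=0, B=0, N=1, H=1, D=2); score = 22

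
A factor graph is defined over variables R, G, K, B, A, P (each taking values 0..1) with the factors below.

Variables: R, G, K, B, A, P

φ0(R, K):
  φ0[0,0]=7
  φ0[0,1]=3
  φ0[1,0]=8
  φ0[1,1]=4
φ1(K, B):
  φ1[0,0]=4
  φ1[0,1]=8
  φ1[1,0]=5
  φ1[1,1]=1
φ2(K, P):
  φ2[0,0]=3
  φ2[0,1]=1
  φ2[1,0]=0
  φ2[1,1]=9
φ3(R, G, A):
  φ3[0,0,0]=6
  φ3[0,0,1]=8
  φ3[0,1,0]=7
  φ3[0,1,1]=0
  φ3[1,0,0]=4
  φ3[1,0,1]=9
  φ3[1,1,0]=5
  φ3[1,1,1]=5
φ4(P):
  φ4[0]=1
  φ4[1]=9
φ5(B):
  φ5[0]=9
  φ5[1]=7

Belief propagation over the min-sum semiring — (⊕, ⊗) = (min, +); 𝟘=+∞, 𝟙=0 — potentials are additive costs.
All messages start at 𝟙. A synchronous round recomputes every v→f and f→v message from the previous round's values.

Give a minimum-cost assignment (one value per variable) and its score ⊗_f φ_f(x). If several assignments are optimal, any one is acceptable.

init: all messages = 𝟙 over 2 values
r1 m[φ0→R] = [3, 4]
r1 m[φ0→K] = [7, 3]
r1 m[φ1→K] = [4, 1]
r1 m[φ1→B] = [4, 1]
r1 m[φ2→K] = [1, 0]
r1 m[φ2→P] = [0, 1]
r1 m[φ3→R] = [0, 4]
r1 m[φ3→G] = [4, 0]
r1 m[φ3→A] = [4, 0]
r1 m[φ4→P] = [1, 9]
r1 m[φ5→B] = [9, 7]
r1 m[R→φ0] = [0, 0]
r1 m[R→φ3] = [0, 0]
r1 m[G→φ3] = [0, 0]
r1 m[K→φ0] = [0, 0]
r1 m[K→φ1] = [0, 0]
r1 m[K→φ2] = [0, 0]
r1 m[B→φ1] = [0, 0]
r1 m[B→φ5] = [0, 0]
r1 m[A→φ3] = [0, 0]
r1 m[P→φ2] = [0, 0]
r1 m[P→φ4] = [0, 0]
r2 m[φ0→R] = [3, 4]
r2 m[φ0→K] = [7, 3]
r2 m[φ1→K] = [4, 1]
r2 m[φ1→B] = [4, 1]
r2 m[φ2→K] = [1, 0]
r2 m[φ2→P] = [0, 1]
r2 m[φ3→R] = [0, 4]
r2 m[φ3→G] = [4, 0]
r2 m[φ3→A] = [4, 0]
r2 m[φ4→P] = [1, 9]
r2 m[φ5→B] = [9, 7]
r2 m[R→φ0] = [0, 4]
r2 m[R→φ3] = [3, 4]
r2 m[G→φ3] = [0, 0]
r2 m[K→φ0] = [5, 1]
r2 m[K→φ1] = [8, 3]
r2 m[K→φ2] = [11, 4]
r2 m[B→φ1] = [9, 7]
r2 m[B→φ5] = [4, 1]
r2 m[A→φ3] = [0, 0]
r2 m[P→φ2] = [1, 9]
r2 m[P→φ4] = [0, 1]
r3 m[φ0→R] = [4, 5]
r3 m[φ0→K] = [7, 3]
r3 m[φ1→K] = [13, 8]
r3 m[φ1→B] = [8, 4]
r3 m[φ2→K] = [4, 1]
r3 m[φ2→P] = [4, 12]
r3 m[φ3→R] = [0, 4]
r3 m[φ3→G] = [8, 3]
r3 m[φ3→A] = [8, 3]
r3 m[φ4→P] = [1, 9]
r3 m[φ5→B] = [9, 7]
r3 m[R→φ0] = [0, 4]
r3 m[R→φ3] = [3, 4]
r3 m[G→φ3] = [0, 0]
r3 m[K→φ0] = [5, 1]
r3 m[K→φ1] = [8, 3]
r3 m[K→φ2] = [11, 4]
r3 m[B→φ1] = [9, 7]
r3 m[B→φ5] = [4, 1]
r3 m[A→φ3] = [0, 0]
r3 m[P→φ2] = [1, 9]
r3 m[P→φ4] = [0, 1]
r4 m[φ0→R] = [4, 5]
r4 m[φ0→K] = [7, 3]
r4 m[φ1→K] = [13, 8]
r4 m[φ1→B] = [8, 4]
r4 m[φ2→K] = [4, 1]
r4 m[φ2→P] = [4, 12]
r4 m[φ3→R] = [0, 4]
r4 m[φ3→G] = [8, 3]
r4 m[φ3→A] = [8, 3]
r4 m[φ4→P] = [1, 9]
r4 m[φ5→B] = [9, 7]
r4 m[R→φ0] = [0, 4]
r4 m[R→φ3] = [4, 5]
r4 m[G→φ3] = [0, 0]
r4 m[K→φ0] = [17, 9]
r4 m[K→φ1] = [11, 4]
r4 m[K→φ2] = [20, 11]
r4 m[B→φ1] = [9, 7]
r4 m[B→φ5] = [8, 4]
r4 m[A→φ3] = [0, 0]
r4 m[P→φ2] = [1, 9]
r4 m[P→φ4] = [4, 12]
r5 m[φ0→R] = [12, 13]
r5 m[φ0→K] = [7, 3]
r5 m[φ1→K] = [13, 8]
r5 m[φ1→B] = [9, 5]
r5 m[φ2→K] = [4, 1]
r5 m[φ2→P] = [11, 20]
r5 m[φ3→R] = [0, 4]
r5 m[φ3→G] = [9, 4]
r5 m[φ3→A] = [9, 4]
r5 m[φ4→P] = [1, 9]
r5 m[φ5→B] = [9, 7]
r5 m[R→φ0] = [0, 4]
r5 m[R→φ3] = [4, 5]
r5 m[G→φ3] = [0, 0]
r5 m[K→φ0] = [17, 9]
r5 m[K→φ1] = [11, 4]
r5 m[K→φ2] = [20, 11]
r5 m[B→φ1] = [9, 7]
r5 m[B→φ5] = [8, 4]
r5 m[A→φ3] = [0, 0]
r5 m[P→φ2] = [1, 9]
r5 m[P→φ4] = [4, 12]
r6 m[φ0→R] = [12, 13]
r6 m[φ0→K] = [7, 3]
r6 m[φ1→K] = [13, 8]
r6 m[φ1→B] = [9, 5]
r6 m[φ2→K] = [4, 1]
r6 m[φ2→P] = [11, 20]
r6 m[φ3→R] = [0, 4]
r6 m[φ3→G] = [9, 4]
r6 m[φ3→A] = [9, 4]
r6 m[φ4→P] = [1, 9]
r6 m[φ5→B] = [9, 7]
r6 m[R→φ0] = [0, 4]
r6 m[R→φ3] = [12, 13]
r6 m[G→φ3] = [0, 0]
r6 m[K→φ0] = [17, 9]
r6 m[K→φ1] = [11, 4]
r6 m[K→φ2] = [20, 11]
r6 m[B→φ1] = [9, 7]
r6 m[B→φ5] = [9, 5]
r6 m[A→φ3] = [0, 0]
r6 m[P→φ2] = [1, 9]
r6 m[P→φ4] = [11, 20]
r7 m[φ0→R] = [12, 13]
r7 m[φ0→K] = [7, 3]
r7 m[φ1→K] = [13, 8]
r7 m[φ1→B] = [9, 5]
r7 m[φ2→K] = [4, 1]
r7 m[φ2→P] = [11, 20]
r7 m[φ3→R] = [0, 4]
r7 m[φ3→G] = [17, 12]
r7 m[φ3→A] = [17, 12]
r7 m[φ4→P] = [1, 9]
r7 m[φ5→B] = [9, 7]
r7 m[R→φ0] = [0, 4]
r7 m[R→φ3] = [12, 13]
r7 m[G→φ3] = [0, 0]
r7 m[K→φ0] = [17, 9]
r7 m[K→φ1] = [11, 4]
r7 m[K→φ2] = [20, 11]
r7 m[B→φ1] = [9, 7]
r7 m[B→φ5] = [9, 5]
r7 m[A→φ3] = [0, 0]
r7 m[P→φ2] = [1, 9]
r7 m[P→φ4] = [11, 20]
r8 m[φ0→R] = [12, 13]
r8 m[φ0→K] = [7, 3]
r8 m[φ1→K] = [13, 8]
r8 m[φ1→B] = [9, 5]
r8 m[φ2→K] = [4, 1]
r8 m[φ2→P] = [11, 20]
r8 m[φ3→R] = [0, 4]
r8 m[φ3→G] = [17, 12]
r8 m[φ3→A] = [17, 12]
r8 m[φ4→P] = [1, 9]
r8 m[φ5→B] = [9, 7]
r8 m[R→φ0] = [0, 4]
r8 m[R→φ3] = [12, 13]
r8 m[G→φ3] = [0, 0]
r8 m[K→φ0] = [17, 9]
r8 m[K→φ1] = [11, 4]
r8 m[K→φ2] = [20, 11]
r8 m[B→φ1] = [9, 7]
r8 m[B→φ5] = [9, 5]
r8 m[A→φ3] = [0, 0]
r8 m[P→φ2] = [1, 9]
r8 m[P→φ4] = [11, 20]
fixed point reached at round 8
traceback from R: (R=0, G=1, K=1, B=1, A=1, P=0), score=12

assignment: (R=0, G=1, K=1, B=1, A=1, P=0); score = 12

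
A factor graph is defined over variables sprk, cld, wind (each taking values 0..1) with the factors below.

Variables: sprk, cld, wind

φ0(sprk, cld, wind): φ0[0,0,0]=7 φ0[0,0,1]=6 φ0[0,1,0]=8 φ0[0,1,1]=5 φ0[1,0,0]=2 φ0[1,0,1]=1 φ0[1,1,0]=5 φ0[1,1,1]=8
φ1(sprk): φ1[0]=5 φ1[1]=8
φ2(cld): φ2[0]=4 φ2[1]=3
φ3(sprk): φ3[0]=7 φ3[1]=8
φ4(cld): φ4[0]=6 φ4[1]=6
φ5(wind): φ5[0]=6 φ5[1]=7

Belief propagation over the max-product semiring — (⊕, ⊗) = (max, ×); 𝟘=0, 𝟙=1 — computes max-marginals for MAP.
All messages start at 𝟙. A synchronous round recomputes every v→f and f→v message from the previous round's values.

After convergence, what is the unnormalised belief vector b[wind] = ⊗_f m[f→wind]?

b[wind] = [35280, 64512]

init: all messages = 𝟙 over 2 values
r1 m[φ0→sprk] = [8, 8]
r1 m[φ0→cld] = [7, 8]
r1 m[φ0→wind] = [8, 8]
r1 m[φ1→sprk] = [5, 8]
r1 m[φ2→cld] = [4, 3]
r1 m[φ3→sprk] = [7, 8]
r1 m[φ4→cld] = [6, 6]
r1 m[φ5→wind] = [6, 7]
r1 m[sprk→φ0] = [1, 1]
r1 m[sprk→φ1] = [1, 1]
r1 m[sprk→φ3] = [1, 1]
r1 m[cld→φ0] = [1, 1]
r1 m[cld→φ2] = [1, 1]
r1 m[cld→φ4] = [1, 1]
r1 m[wind→φ0] = [1, 1]
r1 m[wind→φ5] = [1, 1]
r2 m[φ0→sprk] = [8, 8]
r2 m[φ0→cld] = [7, 8]
r2 m[φ0→wind] = [8, 8]
r2 m[φ1→sprk] = [5, 8]
r2 m[φ2→cld] = [4, 3]
r2 m[φ3→sprk] = [7, 8]
r2 m[φ4→cld] = [6, 6]
r2 m[φ5→wind] = [6, 7]
r2 m[sprk→φ0] = [35, 64]
r2 m[sprk→φ1] = [56, 64]
r2 m[sprk→φ3] = [40, 64]
r2 m[cld→φ0] = [24, 18]
r2 m[cld→φ2] = [42, 48]
r2 m[cld→φ4] = [28, 24]
r2 m[wind→φ0] = [6, 7]
r2 m[wind→φ5] = [8, 8]
r3 m[φ0→sprk] = [1008, 1008]
r3 m[φ0→cld] = [1470, 3584]
r3 m[φ0→wind] = [5880, 9216]
r3 m[φ1→sprk] = [5, 8]
r3 m[φ2→cld] = [4, 3]
r3 m[φ3→sprk] = [7, 8]
r3 m[φ4→cld] = [6, 6]
r3 m[φ5→wind] = [6, 7]
r3 m[sprk→φ0] = [35, 64]
r3 m[sprk→φ1] = [56, 64]
r3 m[sprk→φ3] = [40, 64]
r3 m[cld→φ0] = [24, 18]
r3 m[cld→φ2] = [42, 48]
r3 m[cld→φ4] = [28, 24]
r3 m[wind→φ0] = [6, 7]
r3 m[wind→φ5] = [8, 8]
r4 m[φ0→sprk] = [1008, 1008]
r4 m[φ0→cld] = [1470, 3584]
r4 m[φ0→wind] = [5880, 9216]
r4 m[φ1→sprk] = [5, 8]
r4 m[φ2→cld] = [4, 3]
r4 m[φ3→sprk] = [7, 8]
r4 m[φ4→cld] = [6, 6]
r4 m[φ5→wind] = [6, 7]
r4 m[sprk→φ0] = [35, 64]
r4 m[sprk→φ1] = [7056, 8064]
r4 m[sprk→φ3] = [5040, 8064]
r4 m[cld→φ0] = [24, 18]
r4 m[cld→φ2] = [8820, 21504]
r4 m[cld→φ4] = [5880, 10752]
r4 m[wind→φ0] = [6, 7]
r4 m[wind→φ5] = [5880, 9216]
r5 m[φ0→sprk] = [1008, 1008]
r5 m[φ0→cld] = [1470, 3584]
r5 m[φ0→wind] = [5880, 9216]
r5 m[φ1→sprk] = [5, 8]
r5 m[φ2→cld] = [4, 3]
r5 m[φ3→sprk] = [7, 8]
r5 m[φ4→cld] = [6, 6]
r5 m[φ5→wind] = [6, 7]
r5 m[sprk→φ0] = [35, 64]
r5 m[sprk→φ1] = [7056, 8064]
r5 m[sprk→φ3] = [5040, 8064]
r5 m[cld→φ0] = [24, 18]
r5 m[cld→φ2] = [8820, 21504]
r5 m[cld→φ4] = [5880, 10752]
r5 m[wind→φ0] = [6, 7]
r5 m[wind→φ5] = [5880, 9216]
fixed point reached at round 5
b[wind] = ⊗ incoming = [35280, 64512]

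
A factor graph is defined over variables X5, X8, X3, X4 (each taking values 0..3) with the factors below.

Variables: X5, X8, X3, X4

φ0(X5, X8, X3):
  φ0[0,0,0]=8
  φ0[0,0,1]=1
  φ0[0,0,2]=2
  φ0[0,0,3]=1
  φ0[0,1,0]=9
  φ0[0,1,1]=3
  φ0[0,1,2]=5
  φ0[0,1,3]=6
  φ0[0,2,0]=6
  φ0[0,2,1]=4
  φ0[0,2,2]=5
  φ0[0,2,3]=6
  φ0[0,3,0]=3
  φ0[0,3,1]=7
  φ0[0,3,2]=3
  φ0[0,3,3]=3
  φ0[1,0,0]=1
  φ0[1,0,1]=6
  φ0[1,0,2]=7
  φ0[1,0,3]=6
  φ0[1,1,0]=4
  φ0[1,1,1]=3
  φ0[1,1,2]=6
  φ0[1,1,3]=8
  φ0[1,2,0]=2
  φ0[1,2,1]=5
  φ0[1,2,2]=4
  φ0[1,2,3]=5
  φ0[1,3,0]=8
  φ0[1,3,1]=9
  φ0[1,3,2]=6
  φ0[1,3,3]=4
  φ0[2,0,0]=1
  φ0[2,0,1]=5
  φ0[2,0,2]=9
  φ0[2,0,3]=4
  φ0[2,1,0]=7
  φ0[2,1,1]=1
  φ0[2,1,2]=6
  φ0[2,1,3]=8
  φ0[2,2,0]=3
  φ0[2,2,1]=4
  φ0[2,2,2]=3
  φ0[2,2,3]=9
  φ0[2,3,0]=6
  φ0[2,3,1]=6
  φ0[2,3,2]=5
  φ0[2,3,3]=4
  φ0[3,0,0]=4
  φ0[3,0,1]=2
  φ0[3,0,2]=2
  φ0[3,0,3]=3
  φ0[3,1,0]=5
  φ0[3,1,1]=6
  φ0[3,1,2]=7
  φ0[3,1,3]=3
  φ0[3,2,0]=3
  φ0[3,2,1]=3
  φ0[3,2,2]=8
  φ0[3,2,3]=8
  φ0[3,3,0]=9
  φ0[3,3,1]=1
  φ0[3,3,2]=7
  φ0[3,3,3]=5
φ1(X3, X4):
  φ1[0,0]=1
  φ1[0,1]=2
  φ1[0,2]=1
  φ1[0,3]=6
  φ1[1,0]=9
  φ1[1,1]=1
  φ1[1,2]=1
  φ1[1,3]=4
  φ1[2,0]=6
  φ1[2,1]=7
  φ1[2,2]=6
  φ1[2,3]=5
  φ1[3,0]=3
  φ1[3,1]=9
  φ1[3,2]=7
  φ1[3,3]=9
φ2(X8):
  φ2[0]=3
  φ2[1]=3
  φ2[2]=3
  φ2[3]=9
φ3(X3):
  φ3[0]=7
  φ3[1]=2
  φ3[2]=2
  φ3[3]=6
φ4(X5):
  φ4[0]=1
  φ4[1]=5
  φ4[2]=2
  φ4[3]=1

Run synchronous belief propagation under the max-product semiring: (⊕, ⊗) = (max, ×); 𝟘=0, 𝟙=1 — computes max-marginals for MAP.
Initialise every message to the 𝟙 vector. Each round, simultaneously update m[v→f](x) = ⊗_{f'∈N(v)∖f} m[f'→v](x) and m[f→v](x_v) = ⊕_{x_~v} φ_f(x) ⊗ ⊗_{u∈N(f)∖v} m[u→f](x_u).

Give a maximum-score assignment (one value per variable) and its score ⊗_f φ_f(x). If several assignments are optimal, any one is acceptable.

assignment: (X5=1, X8=3, X3=0, X4=3); score = 15120

init: all messages = 𝟙 over 4 values
r1 m[φ0→X5] = [9, 9, 9, 9]
r1 m[φ0→X8] = [9, 9, 9, 9]
r1 m[φ0→X3] = [9, 9, 9, 9]
r1 m[φ1→X3] = [6, 9, 7, 9]
r1 m[φ1→X4] = [9, 9, 7, 9]
r1 m[φ2→X8] = [3, 3, 3, 9]
r1 m[φ3→X3] = [7, 2, 2, 6]
r1 m[φ4→X5] = [1, 5, 2, 1]
r1 m[X5→φ0] = [1, 1, 1, 1]
r1 m[X5→φ4] = [1, 1, 1, 1]
r1 m[X8→φ0] = [1, 1, 1, 1]
r1 m[X8→φ2] = [1, 1, 1, 1]
r1 m[X3→φ0] = [1, 1, 1, 1]
r1 m[X3→φ1] = [1, 1, 1, 1]
r1 m[X3→φ3] = [1, 1, 1, 1]
r1 m[X4→φ1] = [1, 1, 1, 1]
r2 m[φ0→X5] = [9, 9, 9, 9]
r2 m[φ0→X8] = [9, 9, 9, 9]
r2 m[φ0→X3] = [9, 9, 9, 9]
r2 m[φ1→X3] = [6, 9, 7, 9]
r2 m[φ1→X4] = [9, 9, 7, 9]
r2 m[φ2→X8] = [3, 3, 3, 9]
r2 m[φ3→X3] = [7, 2, 2, 6]
r2 m[φ4→X5] = [1, 5, 2, 1]
r2 m[X5→φ0] = [1, 5, 2, 1]
r2 m[X5→φ4] = [9, 9, 9, 9]
r2 m[X8→φ0] = [3, 3, 3, 9]
r2 m[X8→φ2] = [9, 9, 9, 9]
r2 m[X3→φ0] = [42, 18, 14, 54]
r2 m[X3→φ1] = [63, 18, 18, 54]
r2 m[X3→φ3] = [54, 81, 63, 81]
r2 m[X4→φ1] = [1, 1, 1, 1]
r3 m[φ0→X5] = [1458, 3024, 2268, 3402]
r3 m[φ0→X8] = [1620, 2160, 1350, 1680]
r3 m[φ0→X3] = [360, 405, 270, 180]
r3 m[φ1→X3] = [6, 9, 7, 9]
r3 m[φ1→X4] = [162, 486, 378, 486]
r3 m[φ2→X8] = [3, 3, 3, 9]
r3 m[φ3→X3] = [7, 2, 2, 6]
r3 m[φ4→X5] = [1, 5, 2, 1]
r3 m[X5→φ0] = [1, 5, 2, 1]
r3 m[X5→φ4] = [9, 9, 9, 9]
r3 m[X8→φ0] = [3, 3, 3, 9]
r3 m[X8→φ2] = [9, 9, 9, 9]
r3 m[X3→φ0] = [42, 18, 14, 54]
r3 m[X3→φ1] = [63, 18, 18, 54]
r3 m[X3→φ3] = [54, 81, 63, 81]
r3 m[X4→φ1] = [1, 1, 1, 1]
r4 m[φ0→X5] = [1458, 3024, 2268, 3402]
r4 m[φ0→X8] = [1620, 2160, 1350, 1680]
r4 m[φ0→X3] = [360, 405, 270, 180]
r4 m[φ1→X3] = [6, 9, 7, 9]
r4 m[φ1→X4] = [162, 486, 378, 486]
r4 m[φ2→X8] = [3, 3, 3, 9]
r4 m[φ3→X3] = [7, 2, 2, 6]
r4 m[φ4→X5] = [1, 5, 2, 1]
r4 m[X5→φ0] = [1, 5, 2, 1]
r4 m[X5→φ4] = [1458, 3024, 2268, 3402]
r4 m[X8→φ0] = [3, 3, 3, 9]
r4 m[X8→φ2] = [1620, 2160, 1350, 1680]
r4 m[X3→φ0] = [42, 18, 14, 54]
r4 m[X3→φ1] = [2520, 810, 540, 1080]
r4 m[X3→φ3] = [2160, 3645, 1890, 1620]
r4 m[X4→φ1] = [1, 1, 1, 1]
r5 m[φ0→X5] = [1458, 3024, 2268, 3402]
r5 m[φ0→X8] = [1620, 2160, 1350, 1680]
r5 m[φ0→X3] = [360, 405, 270, 180]
r5 m[φ1→X3] = [6, 9, 7, 9]
r5 m[φ1→X4] = [7290, 9720, 7560, 15120]
r5 m[φ2→X8] = [3, 3, 3, 9]
r5 m[φ3→X3] = [7, 2, 2, 6]
r5 m[φ4→X5] = [1, 5, 2, 1]
r5 m[X5→φ0] = [1, 5, 2, 1]
r5 m[X5→φ4] = [1458, 3024, 2268, 3402]
r5 m[X8→φ0] = [3, 3, 3, 9]
r5 m[X8→φ2] = [1620, 2160, 1350, 1680]
r5 m[X3→φ0] = [42, 18, 14, 54]
r5 m[X3→φ1] = [2520, 810, 540, 1080]
r5 m[X3→φ3] = [2160, 3645, 1890, 1620]
r5 m[X4→φ1] = [1, 1, 1, 1]
r6 m[φ0→X5] = [1458, 3024, 2268, 3402]
r6 m[φ0→X8] = [1620, 2160, 1350, 1680]
r6 m[φ0→X3] = [360, 405, 270, 180]
r6 m[φ1→X3] = [6, 9, 7, 9]
r6 m[φ1→X4] = [7290, 9720, 7560, 15120]
r6 m[φ2→X8] = [3, 3, 3, 9]
r6 m[φ3→X3] = [7, 2, 2, 6]
r6 m[φ4→X5] = [1, 5, 2, 1]
r6 m[X5→φ0] = [1, 5, 2, 1]
r6 m[X5→φ4] = [1458, 3024, 2268, 3402]
r6 m[X8→φ0] = [3, 3, 3, 9]
r6 m[X8→φ2] = [1620, 2160, 1350, 1680]
r6 m[X3→φ0] = [42, 18, 14, 54]
r6 m[X3→φ1] = [2520, 810, 540, 1080]
r6 m[X3→φ3] = [2160, 3645, 1890, 1620]
r6 m[X4→φ1] = [1, 1, 1, 1]
fixed point reached at round 6
traceback from X5: (X5=1, X8=3, X3=0, X4=3), score=15120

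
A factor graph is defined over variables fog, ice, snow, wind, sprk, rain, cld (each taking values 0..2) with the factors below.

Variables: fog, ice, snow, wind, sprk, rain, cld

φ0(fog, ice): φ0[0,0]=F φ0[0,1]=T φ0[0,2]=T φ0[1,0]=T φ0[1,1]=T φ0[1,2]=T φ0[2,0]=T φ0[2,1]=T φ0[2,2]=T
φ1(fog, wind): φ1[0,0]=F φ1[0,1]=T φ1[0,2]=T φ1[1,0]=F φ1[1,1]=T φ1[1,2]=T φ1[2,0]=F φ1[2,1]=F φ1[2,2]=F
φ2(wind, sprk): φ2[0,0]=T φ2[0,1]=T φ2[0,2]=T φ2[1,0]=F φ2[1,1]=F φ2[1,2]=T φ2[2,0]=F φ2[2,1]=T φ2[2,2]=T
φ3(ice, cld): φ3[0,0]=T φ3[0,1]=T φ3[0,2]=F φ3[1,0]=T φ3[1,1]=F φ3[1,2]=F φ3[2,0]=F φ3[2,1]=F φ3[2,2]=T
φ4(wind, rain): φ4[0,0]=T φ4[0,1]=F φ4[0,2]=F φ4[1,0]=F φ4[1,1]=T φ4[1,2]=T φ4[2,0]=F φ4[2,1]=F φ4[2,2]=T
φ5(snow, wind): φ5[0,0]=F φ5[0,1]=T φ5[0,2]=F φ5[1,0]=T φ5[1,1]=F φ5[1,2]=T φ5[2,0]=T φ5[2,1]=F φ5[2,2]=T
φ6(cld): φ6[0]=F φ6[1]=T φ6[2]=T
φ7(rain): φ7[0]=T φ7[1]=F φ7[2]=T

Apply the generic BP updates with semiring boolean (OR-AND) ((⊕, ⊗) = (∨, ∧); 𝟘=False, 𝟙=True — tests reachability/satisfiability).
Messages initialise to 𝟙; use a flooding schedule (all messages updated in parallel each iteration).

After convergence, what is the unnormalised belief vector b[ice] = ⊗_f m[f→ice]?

b[ice] = [T, F, T]

init: all messages = 𝟙 over 3 values
r1 m[φ0→fog] = [T, T, T]
r1 m[φ0→ice] = [T, T, T]
r1 m[φ1→fog] = [T, T, F]
r1 m[φ1→wind] = [F, T, T]
r1 m[φ2→wind] = [T, T, T]
r1 m[φ2→sprk] = [T, T, T]
r1 m[φ3→ice] = [T, T, T]
r1 m[φ3→cld] = [T, T, T]
r1 m[φ4→wind] = [T, T, T]
r1 m[φ4→rain] = [T, T, T]
r1 m[φ5→snow] = [T, T, T]
r1 m[φ5→wind] = [T, T, T]
r1 m[φ6→cld] = [F, T, T]
r1 m[φ7→rain] = [T, F, T]
r1 m[fog→φ0] = [T, T, T]
r1 m[fog→φ1] = [T, T, T]
r1 m[ice→φ0] = [T, T, T]
r1 m[ice→φ3] = [T, T, T]
r1 m[snow→φ5] = [T, T, T]
r1 m[wind→φ1] = [T, T, T]
r1 m[wind→φ2] = [T, T, T]
r1 m[wind→φ4] = [T, T, T]
r1 m[wind→φ5] = [T, T, T]
r1 m[sprk→φ2] = [T, T, T]
r1 m[rain→φ4] = [T, T, T]
r1 m[rain→φ7] = [T, T, T]
r1 m[cld→φ3] = [T, T, T]
r1 m[cld→φ6] = [T, T, T]
r2 m[φ0→fog] = [T, T, T]
r2 m[φ0→ice] = [T, T, T]
r2 m[φ1→fog] = [T, T, F]
r2 m[φ1→wind] = [F, T, T]
r2 m[φ2→wind] = [T, T, T]
r2 m[φ2→sprk] = [T, T, T]
r2 m[φ3→ice] = [T, T, T]
r2 m[φ3→cld] = [T, T, T]
r2 m[φ4→wind] = [T, T, T]
r2 m[φ4→rain] = [T, T, T]
r2 m[φ5→snow] = [T, T, T]
r2 m[φ5→wind] = [T, T, T]
r2 m[φ6→cld] = [F, T, T]
r2 m[φ7→rain] = [T, F, T]
r2 m[fog→φ0] = [T, T, F]
r2 m[fog→φ1] = [T, T, T]
r2 m[ice→φ0] = [T, T, T]
r2 m[ice→φ3] = [T, T, T]
r2 m[snow→φ5] = [T, T, T]
r2 m[wind→φ1] = [T, T, T]
r2 m[wind→φ2] = [F, T, T]
r2 m[wind→φ4] = [F, T, T]
r2 m[wind→φ5] = [F, T, T]
r2 m[sprk→φ2] = [T, T, T]
r2 m[rain→φ4] = [T, F, T]
r2 m[rain→φ7] = [T, T, T]
r2 m[cld→φ3] = [F, T, T]
r2 m[cld→φ6] = [T, T, T]
r3 m[φ0→fog] = [T, T, T]
r3 m[φ0→ice] = [T, T, T]
r3 m[φ1→fog] = [T, T, F]
r3 m[φ1→wind] = [F, T, T]
r3 m[φ2→wind] = [T, T, T]
r3 m[φ2→sprk] = [F, T, T]
r3 m[φ3→ice] = [T, F, T]
r3 m[φ3→cld] = [T, T, T]
r3 m[φ4→wind] = [T, T, T]
r3 m[φ4→rain] = [F, T, T]
r3 m[φ5→snow] = [T, T, T]
r3 m[φ5→wind] = [T, T, T]
r3 m[φ6→cld] = [F, T, T]
r3 m[φ7→rain] = [T, F, T]
r3 m[fog→φ0] = [T, T, F]
r3 m[fog→φ1] = [T, T, T]
r3 m[ice→φ0] = [T, T, T]
r3 m[ice→φ3] = [T, T, T]
r3 m[snow→φ5] = [T, T, T]
r3 m[wind→φ1] = [T, T, T]
r3 m[wind→φ2] = [F, T, T]
r3 m[wind→φ4] = [F, T, T]
r3 m[wind→φ5] = [F, T, T]
r3 m[sprk→φ2] = [T, T, T]
r3 m[rain→φ4] = [T, F, T]
r3 m[rain→φ7] = [T, T, T]
r3 m[cld→φ3] = [F, T, T]
r3 m[cld→φ6] = [T, T, T]
r4 m[φ0→fog] = [T, T, T]
r4 m[φ0→ice] = [T, T, T]
r4 m[φ1→fog] = [T, T, F]
r4 m[φ1→wind] = [F, T, T]
r4 m[φ2→wind] = [T, T, T]
r4 m[φ2→sprk] = [F, T, T]
r4 m[φ3→ice] = [T, F, T]
r4 m[φ3→cld] = [T, T, T]
r4 m[φ4→wind] = [T, T, T]
r4 m[φ4→rain] = [F, T, T]
r4 m[φ5→snow] = [T, T, T]
r4 m[φ5→wind] = [T, T, T]
r4 m[φ6→cld] = [F, T, T]
r4 m[φ7→rain] = [T, F, T]
r4 m[fog→φ0] = [T, T, F]
r4 m[fog→φ1] = [T, T, T]
r4 m[ice→φ0] = [T, F, T]
r4 m[ice→φ3] = [T, T, T]
r4 m[snow→φ5] = [T, T, T]
r4 m[wind→φ1] = [T, T, T]
r4 m[wind→φ2] = [F, T, T]
r4 m[wind→φ4] = [F, T, T]
r4 m[wind→φ5] = [F, T, T]
r4 m[sprk→φ2] = [T, T, T]
r4 m[rain→φ4] = [T, F, T]
r4 m[rain→φ7] = [F, T, T]
r4 m[cld→φ3] = [F, T, T]
r4 m[cld→φ6] = [T, T, T]
r5 m[φ0→fog] = [T, T, T]
r5 m[φ0→ice] = [T, T, T]
r5 m[φ1→fog] = [T, T, F]
r5 m[φ1→wind] = [F, T, T]
r5 m[φ2→wind] = [T, T, T]
r5 m[φ2→sprk] = [F, T, T]
r5 m[φ3→ice] = [T, F, T]
r5 m[φ3→cld] = [T, T, T]
r5 m[φ4→wind] = [T, T, T]
r5 m[φ4→rain] = [F, T, T]
r5 m[φ5→snow] = [T, T, T]
r5 m[φ5→wind] = [T, T, T]
r5 m[φ6→cld] = [F, T, T]
r5 m[φ7→rain] = [T, F, T]
r5 m[fog→φ0] = [T, T, F]
r5 m[fog→φ1] = [T, T, T]
r5 m[ice→φ0] = [T, F, T]
r5 m[ice→φ3] = [T, T, T]
r5 m[snow→φ5] = [T, T, T]
r5 m[wind→φ1] = [T, T, T]
r5 m[wind→φ2] = [F, T, T]
r5 m[wind→φ4] = [F, T, T]
r5 m[wind→φ5] = [F, T, T]
r5 m[sprk→φ2] = [T, T, T]
r5 m[rain→φ4] = [T, F, T]
r5 m[rain→φ7] = [F, T, T]
r5 m[cld→φ3] = [F, T, T]
r5 m[cld→φ6] = [T, T, T]
fixed point reached at round 5
b[ice] = ⊗ incoming = [T, F, T]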